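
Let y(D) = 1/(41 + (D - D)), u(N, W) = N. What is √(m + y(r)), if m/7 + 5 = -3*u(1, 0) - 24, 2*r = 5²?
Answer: I*√376503/41 ≈ 14.966*I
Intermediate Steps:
r = 25/2 (r = (½)*5² = (½)*25 = 25/2 ≈ 12.500)
y(D) = 1/41 (y(D) = 1/(41 + 0) = 1/41)
m = -224 (m = -35 + 7*(-3*1 - 24) = -35 + 7*(-3 - 24) = -35 + 7*(-27) = -35 - 189 = -224)
√(m + y(r)) = √(-224 + 1/41) = √(-9183/41) = I*√376503/41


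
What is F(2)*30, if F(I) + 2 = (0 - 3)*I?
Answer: -240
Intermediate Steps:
F(I) = -2 - 3*I (F(I) = -2 + (0 - 3)*I = -2 - 3*I)
F(2)*30 = (-2 - 3*2)*30 = (-2 - 6)*30 = -8*30 = -240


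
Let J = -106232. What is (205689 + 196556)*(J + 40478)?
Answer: -26449217730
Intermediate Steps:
(205689 + 196556)*(J + 40478) = (205689 + 196556)*(-106232 + 40478) = 402245*(-65754) = -26449217730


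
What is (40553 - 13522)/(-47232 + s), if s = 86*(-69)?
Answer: -27031/53166 ≈ -0.50843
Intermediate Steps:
s = -5934
(40553 - 13522)/(-47232 + s) = (40553 - 13522)/(-47232 - 5934) = 27031/(-53166) = 27031*(-1/53166) = -27031/53166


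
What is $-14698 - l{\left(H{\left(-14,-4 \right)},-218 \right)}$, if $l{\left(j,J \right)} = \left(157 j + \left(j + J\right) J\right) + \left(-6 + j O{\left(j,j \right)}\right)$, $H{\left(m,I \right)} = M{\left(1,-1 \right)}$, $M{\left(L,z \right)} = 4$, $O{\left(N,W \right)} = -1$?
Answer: $-61968$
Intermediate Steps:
$H{\left(m,I \right)} = 4$
$l{\left(j,J \right)} = -6 + 156 j + J \left(J + j\right)$ ($l{\left(j,J \right)} = \left(157 j + \left(j + J\right) J\right) + \left(-6 + j \left(-1\right)\right) = \left(157 j + \left(J + j\right) J\right) - \left(6 + j\right) = \left(157 j + J \left(J + j\right)\right) - \left(6 + j\right) = -6 + 156 j + J \left(J + j\right)$)
$-14698 - l{\left(H{\left(-14,-4 \right)},-218 \right)} = -14698 - \left(-6 + \left(-218\right)^{2} + 156 \cdot 4 - 872\right) = -14698 - \left(-6 + 47524 + 624 - 872\right) = -14698 - 47270 = -61968$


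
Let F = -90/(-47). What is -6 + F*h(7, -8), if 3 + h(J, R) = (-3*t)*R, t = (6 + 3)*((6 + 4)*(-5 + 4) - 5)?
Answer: -6216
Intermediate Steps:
F = 90/47 (F = -90*(-1/47) = 90/47 ≈ 1.9149)
t = -135 (t = 9*(10*(-1) - 5) = 9*(-10 - 5) = 9*(-15) = -135)
h(J, R) = -3 + 405*R (h(J, R) = -3 + (-3*(-135))*R = -3 + 405*R)
-6 + F*h(7, -8) = -6 + 90*(-3 + 405*(-8))/47 = -6 + 90*(-3 - 3240)/47 = -6 + (90/47)*(-3243) = -6 - 6210 = -6216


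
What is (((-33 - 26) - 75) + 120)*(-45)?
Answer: 630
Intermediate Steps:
(((-33 - 26) - 75) + 120)*(-45) = ((-59 - 75) + 120)*(-45) = (-134 + 120)*(-45) = -14*(-45) = 630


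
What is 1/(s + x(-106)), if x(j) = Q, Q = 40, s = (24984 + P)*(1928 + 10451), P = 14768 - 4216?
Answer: 1/439900184 ≈ 2.2732e-9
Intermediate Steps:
P = 10552
s = 439900144 (s = (24984 + 10552)*(1928 + 10451) = 35536*12379 = 439900144)
x(j) = 40
1/(s + x(-106)) = 1/(439900144 + 40) = 1/439900184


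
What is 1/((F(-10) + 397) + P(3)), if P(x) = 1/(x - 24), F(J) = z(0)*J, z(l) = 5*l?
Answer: 21/8336 ≈ 0.0025192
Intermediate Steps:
F(J) = 0 (F(J) = (5*0)*J = 0*J = 0)
P(x) = 1/(-24 + x)
1/((F(-10) + 397) + P(3)) = 1/((0 + 397) + 1/(-24 + 3)) = 1/(397 + 1/(-21)) = 1/(397 - 1/21) = 1/(8336/21) = 21/8336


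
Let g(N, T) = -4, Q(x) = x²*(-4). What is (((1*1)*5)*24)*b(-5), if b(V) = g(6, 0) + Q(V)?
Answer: -12480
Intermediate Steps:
Q(x) = -4*x²
b(V) = -4 - 4*V²
(((1*1)*5)*24)*b(-5) = (((1*1)*5)*24)*(-4 - 4*(-5)²) = ((1*5)*24)*(-4 - 4*25) = (5*24)*(-4 - 100) = 120*(-104) = -12480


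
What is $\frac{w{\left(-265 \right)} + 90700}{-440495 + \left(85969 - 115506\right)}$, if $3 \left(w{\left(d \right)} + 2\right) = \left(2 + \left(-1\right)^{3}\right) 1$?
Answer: $- \frac{272095}{1410096} \approx -0.19296$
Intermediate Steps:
$w{\left(d \right)} = - \frac{5}{3}$ ($w{\left(d \right)} = -2 + \frac{\left(2 + \left(-1\right)^{3}\right) 1}{3} = -2 + \frac{\left(2 - 1\right) 1}{3} = -2 + \frac{1 \cdot 1}{3} = -2 + \frac{1}{3} \cdot 1 = -2 + \frac{1}{3} = - \frac{5}{3}$)
$\frac{w{\left(-265 \right)} + 90700}{-440495 + \left(85969 - 115506\right)} = \frac{- \frac{5}{3} + 90700}{-440495 + \left(85969 - 115506\right)} = \frac{272095}{3 \left(-440495 - 29537\right)} = \frac{272095}{3 \left(-470032\right)} = \frac{272095}{3} \left(- \frac{1}{470032}\right) = - \frac{272095}{1410096}$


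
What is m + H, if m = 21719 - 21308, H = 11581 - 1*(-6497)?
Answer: 18489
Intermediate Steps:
H = 18078 (H = 11581 + 6497 = 18078)
m = 411
m + H = 411 + 18078 = 18489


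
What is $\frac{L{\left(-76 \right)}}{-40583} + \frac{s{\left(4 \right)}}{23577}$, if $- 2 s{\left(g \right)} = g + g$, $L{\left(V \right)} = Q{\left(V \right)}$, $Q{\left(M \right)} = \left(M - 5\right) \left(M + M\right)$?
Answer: $- \frac{290442356}{956825391} \approx -0.30355$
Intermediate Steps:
$Q{\left(M \right)} = 2 M \left(-5 + M\right)$ ($Q{\left(M \right)} = \left(-5 + M\right) 2 M = 2 M \left(-5 + M\right)$)
$L{\left(V \right)} = 2 V \left(-5 + V\right)$
$s{\left(g \right)} = - g$ ($s{\left(g \right)} = - \frac{g + g}{2} = - \frac{2 g}{2} = - g$)
$\frac{L{\left(-76 \right)}}{-40583} + \frac{s{\left(4 \right)}}{23577} = \frac{2 \left(-76\right) \left(-5 - 76\right)}{-40583} + \frac{\left(-1\right) 4}{23577} = 2 \left(-76\right) \left(-81\right) \left(- \frac{1}{40583}\right) - \frac{4}{23577} = 12312 \left(- \frac{1}{40583}\right) - \frac{4}{23577} = - \frac{12312}{40583} - \frac{4}{23577} = - \frac{290442356}{956825391}$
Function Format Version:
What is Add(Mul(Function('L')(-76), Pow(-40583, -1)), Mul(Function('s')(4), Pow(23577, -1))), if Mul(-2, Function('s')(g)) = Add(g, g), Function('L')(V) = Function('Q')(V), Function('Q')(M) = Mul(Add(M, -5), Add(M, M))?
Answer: Rational(-290442356, 956825391) ≈ -0.30355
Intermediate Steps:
Function('Q')(M) = Mul(2, M, Add(-5, M)) (Function('Q')(M) = Mul(Add(-5, M), Mul(2, M)) = Mul(2, M, Add(-5, M)))
Function('L')(V) = Mul(2, V, Add(-5, V))
Function('s')(g) = Mul(-1, g) (Function('s')(g) = Mul(Rational(-1, 2), Add(g, g)) = Mul(Rational(-1, 2), Mul(2, g)) = Mul(-1, g))
Add(Mul(Function('L')(-76), Pow(-40583, -1)), Mul(Function('s')(4), Pow(23577, -1))) = Add(Mul(Mul(2, -76, Add(-5, -76)), Pow(-40583, -1)), Mul(Mul(-1, 4), Pow(23577, -1))) = Add(Mul(Mul(2, -76, -81), Rational(-1, 40583)), Mul(-4, Rational(1, 23577))) = Add(Mul(12312, Rational(-1, 40583)), Rational(-4, 23577)) = Add(Rational(-12312, 40583), Rational(-4, 23577)) = Rational(-290442356, 956825391)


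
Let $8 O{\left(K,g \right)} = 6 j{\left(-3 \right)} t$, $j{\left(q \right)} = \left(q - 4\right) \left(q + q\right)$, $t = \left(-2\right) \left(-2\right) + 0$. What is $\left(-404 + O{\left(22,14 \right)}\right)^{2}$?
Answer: $77284$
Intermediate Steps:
$t = 4$ ($t = 4 + 0 = 4$)
$j{\left(q \right)} = 2 q \left(-4 + q\right)$ ($j{\left(q \right)} = \left(-4 + q\right) 2 q = 2 q \left(-4 + q\right)$)
$O{\left(K,g \right)} = 126$ ($O{\left(K,g \right)} = \frac{6 \cdot 2 \left(-3\right) \left(-4 - 3\right) 4}{8} = \frac{6 \cdot 2 \left(-3\right) \left(-7\right) 4}{8} = \frac{6 \cdot 42 \cdot 4}{8} = \frac{252 \cdot 4}{8} = \frac{1}{8} \cdot 1008 = 126$)
$\left(-404 + O{\left(22,14 \right)}\right)^{2} = \left(-404 + 126\right)^{2} = \left(-278\right)^{2} = 77284$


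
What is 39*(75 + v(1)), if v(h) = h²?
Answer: 2964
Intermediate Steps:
39*(75 + v(1)) = 39*(75 + 1²) = 39*(75 + 1) = 39*76 = 2964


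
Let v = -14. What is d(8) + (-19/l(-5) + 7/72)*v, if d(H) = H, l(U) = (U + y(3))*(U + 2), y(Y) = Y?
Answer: 1835/36 ≈ 50.972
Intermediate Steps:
l(U) = (2 + U)*(3 + U) (l(U) = (U + 3)*(U + 2) = (3 + U)*(2 + U) = (2 + U)*(3 + U))
d(8) + (-19/l(-5) + 7/72)*v = 8 + (-19/(6 + (-5)² + 5*(-5)) + 7/72)*(-14) = 8 + (-19/(6 + 25 - 25) + 7*(1/72))*(-14) = 8 + (-19/6 + 7/72)*(-14) = 8 - 221/72*(-14) = 8 + 1547/36 = 1835/36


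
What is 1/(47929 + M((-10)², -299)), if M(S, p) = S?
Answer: 1/48029 ≈ 2.0821e-5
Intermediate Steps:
1/(47929 + M((-10)², -299)) = 1/(47929 + (-10)²) = 1/(47929 + 100) = 1/48029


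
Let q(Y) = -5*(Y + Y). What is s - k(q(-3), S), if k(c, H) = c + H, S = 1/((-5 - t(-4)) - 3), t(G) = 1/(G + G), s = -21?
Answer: -3205/63 ≈ -50.873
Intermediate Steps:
q(Y) = -10*Y
t(G) = 1/(2*G)
S = -8/63 (S = 1/((-5 - 1/(2*(-4))) - 3) = 1/((-5 - (-1)/(2*4)) - 3) = 1/((-5 - 1*(-⅛)) - 3) = 1/((-5 + ⅛) - 3) = 1/(-39/8 - 3) = 1/(-63/8) = -8/63 ≈ -0.12698)
k(c, H) = H + c
s - k(q(-3), S) = -21 - (-8/63 - 10*(-3)) = -21 - (-8/63 + 30) = -21 - 1*1882/63 = -21 - 1882/63 = -3205/63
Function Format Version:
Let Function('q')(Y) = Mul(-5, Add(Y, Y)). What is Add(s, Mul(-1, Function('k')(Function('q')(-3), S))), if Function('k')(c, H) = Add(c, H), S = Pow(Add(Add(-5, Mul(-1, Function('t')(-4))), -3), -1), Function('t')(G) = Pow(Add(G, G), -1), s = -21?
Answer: Rational(-3205, 63) ≈ -50.873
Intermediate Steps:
Function('q')(Y) = Mul(-10, Y) (Function('q')(Y) = Mul(-5, Mul(2, Y)) = Mul(-10, Y))
Function('t')(G) = Mul(Rational(1, 2), Pow(G, -1)) (Function('t')(G) = Pow(Mul(2, G), -1) = Mul(Rational(1, 2), Pow(G, -1)))
S = Rational(-8, 63) (S = Pow(Add(Add(-5, Mul(-1, Mul(Rational(1, 2), Pow(-4, -1)))), -3), -1) = Pow(Add(Add(-5, Mul(-1, Mul(Rational(1, 2), Rational(-1, 4)))), -3), -1) = Pow(Add(Add(-5, Mul(-1, Rational(-1, 8))), -3), -1) = Pow(Add(Add(-5, Rational(1, 8)), -3), -1) = Pow(Add(Rational(-39, 8), -3), -1) = Pow(Rational(-63, 8), -1) = Rational(-8, 63) ≈ -0.12698)
Function('k')(c, H) = Add(H, c)
Add(s, Mul(-1, Function('k')(Function('q')(-3), S))) = Add(-21, Mul(-1, Add(Rational(-8, 63), Mul(-10, -3)))) = Add(-21, Mul(-1, Add(Rational(-8, 63), 30))) = Add(-21, Mul(-1, Rational(1882, 63))) = Add(-21, Rational(-1882, 63)) = Rational(-3205, 63)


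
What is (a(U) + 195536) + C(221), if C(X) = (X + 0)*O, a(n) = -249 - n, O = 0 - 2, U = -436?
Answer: 195281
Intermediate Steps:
O = -2
C(X) = -2*X (C(X) = (X + 0)*(-2) = X*(-2) = -2*X)
(a(U) + 195536) + C(221) = ((-249 - 1*(-436)) + 195536) - 2*221 = ((-249 + 436) + 195536) - 442 = (187 + 195536) - 442 = 195723 - 442 = 195281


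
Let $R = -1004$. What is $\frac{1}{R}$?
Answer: $- \frac{1}{1004} \approx -0.00099602$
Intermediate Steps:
$\frac{1}{R} = \frac{1}{-1004} = - \frac{1}{1004}$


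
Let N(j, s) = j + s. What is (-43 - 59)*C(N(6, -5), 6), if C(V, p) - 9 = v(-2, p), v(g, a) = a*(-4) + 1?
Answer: 1428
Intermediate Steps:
v(g, a) = 1 - 4*a (v(g, a) = -4*a + 1 = 1 - 4*a)
C(V, p) = 10 - 4*p (C(V, p) = 9 + (1 - 4*p) = 10 - 4*p)
(-43 - 59)*C(N(6, -5), 6) = (-43 - 59)*(10 - 4*6) = -102*(10 - 24) = -102*(-14) = 1428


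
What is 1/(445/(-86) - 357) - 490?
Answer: -15262116/31147 ≈ -490.00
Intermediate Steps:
1/(445/(-86) - 357) - 490 = 1/(445*(-1/86) - 357) - 490 = 1/(-445/86 - 357) - 490 = 1/(-31147/86) - 490 = -86/31147 - 490 = -15262116/31147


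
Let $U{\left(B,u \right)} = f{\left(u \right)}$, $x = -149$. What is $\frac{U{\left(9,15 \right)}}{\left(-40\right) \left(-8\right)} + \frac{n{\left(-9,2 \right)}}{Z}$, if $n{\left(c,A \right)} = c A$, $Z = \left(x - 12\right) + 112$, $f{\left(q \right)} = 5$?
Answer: $\frac{1201}{3136} \approx 0.38297$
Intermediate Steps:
$U{\left(B,u \right)} = 5$
$Z = -49$ ($Z = \left(-149 - 12\right) + 112 = -161 + 112 = -49$)
$n{\left(c,A \right)} = A c$
$\frac{U{\left(9,15 \right)}}{\left(-40\right) \left(-8\right)} + \frac{n{\left(-9,2 \right)}}{Z} = \frac{5}{\left(-40\right) \left(-8\right)} + \frac{2 \left(-9\right)}{-49} = \frac{5}{320} - - \frac{18}{49} = 5 \cdot \frac{1}{320} + \frac{18}{49} = \frac{1}{64} + \frac{18}{49} = \frac{1201}{3136}$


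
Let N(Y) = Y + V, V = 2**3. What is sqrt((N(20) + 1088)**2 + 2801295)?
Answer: 3*sqrt(449639) ≈ 2011.7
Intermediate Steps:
V = 8
N(Y) = 8 + Y (N(Y) = Y + 8 = 8 + Y)
sqrt((N(20) + 1088)**2 + 2801295) = sqrt(((8 + 20) + 1088)**2 + 2801295) = sqrt((28 + 1088)**2 + 2801295) = sqrt(1116**2 + 2801295) = sqrt(1245456 + 2801295) = sqrt(4046751) = 3*sqrt(449639)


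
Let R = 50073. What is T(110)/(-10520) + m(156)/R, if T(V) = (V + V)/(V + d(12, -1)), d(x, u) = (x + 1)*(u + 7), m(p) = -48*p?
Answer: -247008049/1650539608 ≈ -0.14965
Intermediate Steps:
d(x, u) = (1 + x)*(7 + u)
T(V) = 2*V/(78 + V) (T(V) = (V + V)/(V + (7 - 1 + 7*12 - 1*12)) = (2*V)/(V + (7 - 1 + 84 - 12)) = (2*V)/(V + 78) = (2*V)/(78 + V) = 2*V/(78 + V))
T(110)/(-10520) + m(156)/R = (2*110/(78 + 110))/(-10520) - 48*156/50073 = (2*110/188)*(-1/10520) - 7488*1/50073 = (2*110*(1/188))*(-1/10520) - 2496/16691 = (55/47)*(-1/10520) - 2496/16691 = -11/98888 - 2496/16691 = -247008049/1650539608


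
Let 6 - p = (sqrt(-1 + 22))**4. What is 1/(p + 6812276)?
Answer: 1/6811841 ≈ 1.4680e-7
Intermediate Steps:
p = -435 (p = 6 - (sqrt(-1 + 22))**4 = 6 - (sqrt(21))**4 = 6 - 1*441 = 6 - 441 = -435)
1/(p + 6812276) = 1/(-435 + 6812276) = 1/6811841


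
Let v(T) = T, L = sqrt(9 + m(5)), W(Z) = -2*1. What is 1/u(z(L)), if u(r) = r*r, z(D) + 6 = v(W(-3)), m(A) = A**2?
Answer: 1/64 ≈ 0.015625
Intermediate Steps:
W(Z) = -2
L = sqrt(34) (L = sqrt(9 + 5**2) = sqrt(9 + 25) = sqrt(34) ≈ 5.8309)
z(D) = -8 (z(D) = -6 - 2 = -8)
u(r) = r**2
1/u(z(L)) = 1/((-8)**2) = 1/64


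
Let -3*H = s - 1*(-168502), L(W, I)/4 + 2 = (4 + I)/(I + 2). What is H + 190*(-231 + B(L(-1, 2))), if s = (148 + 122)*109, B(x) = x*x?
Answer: -327322/3 ≈ -1.0911e+5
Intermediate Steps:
L(W, I) = -8 + 4*(4 + I)/(2 + I) (L(W, I) = -8 + 4*((4 + I)/(I + 2)) = -8 + 4*((4 + I)/(2 + I)) = -8 + 4*(4 + I)/(2 + I))
B(x) = x**2
s = 29430 (s = 270*109 = 29430)
H = -197932/3 (H = -(29430 - 1*(-168502))/3 = -(29430 + 168502)/3 = -1/3*197932 = -197932/3 ≈ -65977.)
H + 190*(-231 + B(L(-1, 2))) = -197932/3 + 190*(-231 + (-4*2/(2 + 2))**2) = -197932/3 + 190*(-231 + (-4*2/4)**2) = -197932/3 + 190*(-231 + (-4*2*1/4)**2) = -197932/3 + 190*(-231 + (-2)**2) = -197932/3 + 190*(-231 + 4) = -197932/3 + 190*(-227) = -197932/3 - 43130 = -327322/3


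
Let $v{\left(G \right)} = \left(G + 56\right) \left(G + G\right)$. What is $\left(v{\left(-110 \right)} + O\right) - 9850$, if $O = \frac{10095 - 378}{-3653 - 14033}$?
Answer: $\frac{35892863}{17686} \approx 2029.5$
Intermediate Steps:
$O = - \frac{9717}{17686}$ ($O = \frac{9717}{-17686} = 9717 \left(- \frac{1}{17686}\right) = - \frac{9717}{17686} \approx -0.54942$)
$v{\left(G \right)} = 2 G \left(56 + G\right)$ ($v{\left(G \right)} = \left(56 + G\right) 2 G = 2 G \left(56 + G\right)$)
$\left(v{\left(-110 \right)} + O\right) - 9850 = \left(2 \left(-110\right) \left(56 - 110\right) - \frac{9717}{17686}\right) - 9850 = \left(2 \left(-110\right) \left(-54\right) - \frac{9717}{17686}\right) - 9850 = \left(11880 - \frac{9717}{17686}\right) - 9850 = \frac{210099963}{17686} - 9850 = \frac{35892863}{17686}$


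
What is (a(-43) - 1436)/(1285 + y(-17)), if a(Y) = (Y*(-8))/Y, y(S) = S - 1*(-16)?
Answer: -361/321 ≈ -1.1246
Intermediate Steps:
y(S) = 16 + S (y(S) = S + 16 = 16 + S)
a(Y) = -8 (a(Y) = (-8*Y)/Y = -8)
(a(-43) - 1436)/(1285 + y(-17)) = (-8 - 1436)/(1285 + (16 - 17)) = -1444/(1285 - 1) = -1444/1284 = -1444*1/1284 = -361/321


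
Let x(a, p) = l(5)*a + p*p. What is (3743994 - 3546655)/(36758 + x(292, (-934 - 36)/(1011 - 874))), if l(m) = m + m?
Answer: 3703855691/745657282 ≈ 4.9672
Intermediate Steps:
l(m) = 2*m
x(a, p) = p² + 10*a (x(a, p) = (2*5)*a + p*p = 10*a + p² = p² + 10*a)
(3743994 - 3546655)/(36758 + x(292, (-934 - 36)/(1011 - 874))) = (3743994 - 3546655)/(36758 + (((-934 - 36)/(1011 - 874))² + 10*292)) = 197339/(36758 + ((-970/137)² + 2920)) = 197339/(36758 + (940900/18769 + 2920)) = 197339/(36758 + 55746380/18769) = 197339/(745657282/18769) = 197339*(18769/745657282) = 3703855691/745657282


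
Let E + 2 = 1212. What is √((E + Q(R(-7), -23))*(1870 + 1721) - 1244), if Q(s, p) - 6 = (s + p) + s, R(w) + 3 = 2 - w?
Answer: √4325911 ≈ 2079.9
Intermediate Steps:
R(w) = -1 - w (R(w) = -3 + (2 - w) = -1 - w)
Q(s, p) = 6 + p + 2*s (Q(s, p) = 6 + ((s + p) + s) = 6 + ((p + s) + s) = 6 + (p + 2*s) = 6 + p + 2*s)
E = 1210 (E = -2 + 1212 = 1210)
√((E + Q(R(-7), -23))*(1870 + 1721) - 1244) = √((1210 + (6 - 23 + 2*(-1 - 1*(-7))))*(1870 + 1721) - 1244) = √((1210 + (6 - 23 + 2*(-1 + 7)))*3591 - 1244) = √((1210 + (6 - 23 + 2*6))*3591 - 1244) = √((1210 + (6 - 23 + 12))*3591 - 1244) = √((1210 - 5)*3591 - 1244) = √(1205*3591 - 1244) = √(4327155 - 1244) = √4325911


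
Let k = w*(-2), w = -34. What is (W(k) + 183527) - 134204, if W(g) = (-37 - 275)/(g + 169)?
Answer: 3896413/79 ≈ 49322.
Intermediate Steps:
k = 68 (k = -34*(-2) = 68)
W(g) = -312/(169 + g)
(W(k) + 183527) - 134204 = (-312/(169 + 68) + 183527) - 134204 = (-312/237 + 183527) - 134204 = (-312*1/237 + 183527) - 134204 = (-104/79 + 183527) - 134204 = 14498529/79 - 134204 = 3896413/79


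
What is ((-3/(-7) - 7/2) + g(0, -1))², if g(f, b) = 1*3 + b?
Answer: 225/196 ≈ 1.1480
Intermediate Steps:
g(f, b) = 3 + b
((-3/(-7) - 7/2) + g(0, -1))² = ((-3/(-7) - 7/2) + (3 - 1))² = ((-3*(-⅐) - 7*½) + 2)² = ((3/7 - 7/2) + 2)² = (-43/14 + 2)² = (-15/14)² = 225/196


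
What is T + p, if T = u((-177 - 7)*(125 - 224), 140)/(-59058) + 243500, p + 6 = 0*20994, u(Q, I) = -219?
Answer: 4793422957/19686 ≈ 2.4349e+5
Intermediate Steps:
p = -6 (p = -6 + 0*20994 = -6 + 0 = -6)
T = 4793541073/19686 (T = -219/(-59058) + 243500 = -219*(-1/59058) + 243500 = 73/19686 + 243500 = 4793541073/19686 ≈ 2.4350e+5)
T + p = 4793541073/19686 - 6 = 4793422957/19686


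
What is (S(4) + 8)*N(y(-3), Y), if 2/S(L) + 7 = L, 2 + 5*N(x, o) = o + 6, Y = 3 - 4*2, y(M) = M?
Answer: -22/15 ≈ -1.4667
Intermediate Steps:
Y = -5 (Y = 3 - 8 = -5)
N(x, o) = ⅘ + o/5 (N(x, o) = -⅖ + (o + 6)/5 = -⅖ + (6 + o)/5 = -⅖ + (6/5 + o/5) = ⅘ + o/5)
S(L) = 2/(-7 + L)
(S(4) + 8)*N(y(-3), Y) = (2/(-7 + 4) + 8)*(⅘ + (⅕)*(-5)) = (2/(-3) + 8)*(⅘ - 1) = (2*(-⅓) + 8)*(-⅕) = (-⅔ + 8)*(-⅕) = (22/3)*(-⅕) = -22/15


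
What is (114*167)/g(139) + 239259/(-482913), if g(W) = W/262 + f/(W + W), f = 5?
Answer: 27900941931859/803889174 ≈ 34707.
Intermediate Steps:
g(W) = W/262 + 5/(2*W) (g(W) = W/262 + 5/(W + W) = W*(1/262) + 5/((2*W)) = W/262 + 5*(1/(2*W)) = W/262 + 5/(2*W))
(114*167)/g(139) + 239259/(-482913) = (114*167)/(((1/262)*(655 + 139²)/139)) + 239259/(-482913) = 19038/(((1/262)*(1/139)*(655 + 19321))) + 239259*(-1/482913) = 19038/(((1/262)*(1/139)*19976)) - 79753/160971 = 19038/(9988/18209) - 79753/160971 = 19038*(18209/9988) - 79753/160971 = 173331471/4994 - 79753/160971 = 27900941931859/803889174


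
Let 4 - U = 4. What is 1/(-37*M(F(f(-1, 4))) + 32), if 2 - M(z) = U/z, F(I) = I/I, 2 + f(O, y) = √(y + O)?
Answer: -1/42 ≈ -0.023810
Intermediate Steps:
f(O, y) = -2 + √(O + y) (f(O, y) = -2 + √(y + O) = -2 + √(O + y))
F(I) = 1
U = 0 (U = 4 - 1*4 = 4 - 4 = 0)
M(z) = 2 (M(z) = 2 - 0/z = 2 - 1*0 = 2 + 0 = 2)
1/(-37*M(F(f(-1, 4))) + 32) = 1/(-37*2 + 32) = 1/(-74 + 32) = 1/(-42) = -1/42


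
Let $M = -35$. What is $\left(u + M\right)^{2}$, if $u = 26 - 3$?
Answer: $144$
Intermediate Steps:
$u = 23$
$\left(u + M\right)^{2} = \left(23 - 35\right)^{2} = \left(-12\right)^{2} = 144$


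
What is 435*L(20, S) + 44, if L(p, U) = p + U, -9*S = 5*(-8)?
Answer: 32032/3 ≈ 10677.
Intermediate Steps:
S = 40/9 (S = -5*(-8)/9 = -⅑*(-40) = 40/9 ≈ 4.4444)
L(p, U) = U + p
435*L(20, S) + 44 = 435*(40/9 + 20) + 44 = 435*(220/9) + 44 = 31900/3 + 44 = 32032/3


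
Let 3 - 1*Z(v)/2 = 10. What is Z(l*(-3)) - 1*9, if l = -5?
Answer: -23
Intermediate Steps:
Z(v) = -14 (Z(v) = 6 - 2*10 = 6 - 20 = -14)
Z(l*(-3)) - 1*9 = -14 - 1*9 = -14 - 9 = -23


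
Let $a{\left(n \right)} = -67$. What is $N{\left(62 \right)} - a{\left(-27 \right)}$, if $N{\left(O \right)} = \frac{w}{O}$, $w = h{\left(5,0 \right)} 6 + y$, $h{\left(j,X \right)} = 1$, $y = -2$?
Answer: $\frac{2079}{31} \approx 67.064$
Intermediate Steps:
$w = 4$ ($w = 1 \cdot 6 - 2 = 6 - 2 = 4$)
$N{\left(O \right)} = \frac{4}{O}$
$N{\left(62 \right)} - a{\left(-27 \right)} = \frac{4}{62} - -67 = 4 \cdot \frac{1}{62} + 67 = \frac{2}{31} + 67 = \frac{2079}{31}$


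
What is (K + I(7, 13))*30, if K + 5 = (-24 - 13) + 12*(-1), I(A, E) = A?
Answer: -1410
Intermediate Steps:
K = -54 (K = -5 + ((-24 - 13) + 12*(-1)) = -5 + (-37 - 12) = -5 - 49 = -54)
(K + I(7, 13))*30 = (-54 + 7)*30 = -47*30 = -1410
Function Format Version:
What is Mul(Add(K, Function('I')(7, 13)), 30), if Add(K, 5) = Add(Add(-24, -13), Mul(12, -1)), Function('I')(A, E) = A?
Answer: -1410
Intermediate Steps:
K = -54 (K = Add(-5, Add(Add(-24, -13), Mul(12, -1))) = Add(-5, Add(-37, -12)) = Add(-5, -49) = -54)
Mul(Add(K, Function('I')(7, 13)), 30) = Mul(Add(-54, 7), 30) = Mul(-47, 30) = -1410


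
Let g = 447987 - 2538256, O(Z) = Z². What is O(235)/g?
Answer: -55225/2090269 ≈ -0.026420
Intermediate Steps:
g = -2090269
O(235)/g = 235²/(-2090269) = 55225*(-1/2090269) = -55225/2090269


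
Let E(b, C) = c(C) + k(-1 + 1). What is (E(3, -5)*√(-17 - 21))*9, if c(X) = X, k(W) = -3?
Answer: -72*I*√38 ≈ -443.84*I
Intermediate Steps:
E(b, C) = -3 + C (E(b, C) = C - 3 = -3 + C)
(E(3, -5)*√(-17 - 21))*9 = ((-3 - 5)*√(-17 - 21))*9 = -8*I*√38*9 = -72*I*√38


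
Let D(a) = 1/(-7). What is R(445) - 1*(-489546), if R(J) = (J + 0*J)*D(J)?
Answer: 3426377/7 ≈ 4.8948e+5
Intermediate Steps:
D(a) = -⅐
R(J) = -J/7 (R(J) = (J + 0*J)*(-⅐) = (J + 0)*(-⅐) = J*(-⅐) = -J/7)
R(445) - 1*(-489546) = -⅐*445 - 1*(-489546) = -445/7 + 489546 = 3426377/7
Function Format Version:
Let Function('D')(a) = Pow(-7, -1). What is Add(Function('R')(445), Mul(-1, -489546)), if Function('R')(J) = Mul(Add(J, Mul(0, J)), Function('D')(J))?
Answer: Rational(3426377, 7) ≈ 4.8948e+5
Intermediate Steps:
Function('D')(a) = Rational(-1, 7)
Function('R')(J) = Mul(Rational(-1, 7), J) (Function('R')(J) = Mul(Add(J, Mul(0, J)), Rational(-1, 7)) = Mul(Add(J, 0), Rational(-1, 7)) = Mul(J, Rational(-1, 7)) = Mul(Rational(-1, 7), J))
Add(Function('R')(445), Mul(-1, -489546)) = Add(Mul(Rational(-1, 7), 445), Mul(-1, -489546)) = Add(Rational(-445, 7), 489546) = Rational(3426377, 7)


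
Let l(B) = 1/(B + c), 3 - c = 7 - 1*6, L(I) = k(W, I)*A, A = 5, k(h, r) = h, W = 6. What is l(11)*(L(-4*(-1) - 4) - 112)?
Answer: -82/13 ≈ -6.3077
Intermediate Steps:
L(I) = 30 (L(I) = 6*5 = 30)
c = 2 (c = 3 - (7 - 1*6) = 3 - (7 - 6) = 3 - 1*1 = 3 - 1 = 2)
l(B) = 1/(2 + B) (l(B) = 1/(B + 2) = 1/(2 + B))
l(11)*(L(-4*(-1) - 4) - 112) = (30 - 112)/(2 + 11) = -82/13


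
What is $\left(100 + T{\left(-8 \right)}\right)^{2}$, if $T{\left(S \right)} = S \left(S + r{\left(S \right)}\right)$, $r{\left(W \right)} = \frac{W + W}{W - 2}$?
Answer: $\frac{571536}{25} \approx 22861.0$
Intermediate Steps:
$r{\left(W \right)} = \frac{2 W}{-2 + W}$
$T{\left(S \right)} = S \left(S + \frac{2 S}{-2 + S}\right)$
$\left(100 + T{\left(-8 \right)}\right)^{2} = \left(100 + \frac{\left(-8\right)^{3}}{-2 - 8}\right)^{2} = \left(100 - \frac{512}{-10}\right)^{2} = \left(100 - - \frac{256}{5}\right)^{2} = \left(100 + \frac{256}{5}\right)^{2} = \left(\frac{756}{5}\right)^{2} = \frac{571536}{25}$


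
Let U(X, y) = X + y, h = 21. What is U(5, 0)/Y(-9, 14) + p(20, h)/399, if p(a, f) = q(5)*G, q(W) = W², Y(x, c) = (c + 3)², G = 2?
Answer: 16445/115311 ≈ 0.14261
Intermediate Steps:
Y(x, c) = (3 + c)²
p(a, f) = 50 (p(a, f) = 5²*2 = 25*2 = 50)
U(5, 0)/Y(-9, 14) + p(20, h)/399 = (5 + 0)/((3 + 14)²) + 50/399 = 5/(17²) + 50*(1/399) = 5/289 + 50/399 = 16445/115311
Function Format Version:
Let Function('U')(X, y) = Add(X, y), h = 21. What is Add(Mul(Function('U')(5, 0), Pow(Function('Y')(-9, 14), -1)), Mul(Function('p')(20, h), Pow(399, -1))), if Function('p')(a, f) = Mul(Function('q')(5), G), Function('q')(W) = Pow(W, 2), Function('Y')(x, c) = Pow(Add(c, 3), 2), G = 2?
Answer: Rational(16445, 115311) ≈ 0.14261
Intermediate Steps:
Function('Y')(x, c) = Pow(Add(3, c), 2)
Function('p')(a, f) = 50 (Function('p')(a, f) = Mul(Pow(5, 2), 2) = Mul(25, 2) = 50)
Add(Mul(Function('U')(5, 0), Pow(Function('Y')(-9, 14), -1)), Mul(Function('p')(20, h), Pow(399, -1))) = Add(Mul(Add(5, 0), Pow(Pow(Add(3, 14), 2), -1)), Mul(50, Pow(399, -1))) = Add(Mul(5, Pow(Pow(17, 2), -1)), Mul(50, Rational(1, 399))) = Add(Mul(5, Pow(289, -1)), Rational(50, 399)) = Add(Mul(5, Rational(1, 289)), Rational(50, 399)) = Add(Rational(5, 289), Rational(50, 399)) = Rational(16445, 115311)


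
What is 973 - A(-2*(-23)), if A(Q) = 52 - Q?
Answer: 967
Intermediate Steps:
973 - A(-2*(-23)) = 973 - (52 - (-2)*(-23)) = 973 - (52 - 1*46) = 973 - (52 - 46) = 973 - 1*6 = 973 - 6 = 967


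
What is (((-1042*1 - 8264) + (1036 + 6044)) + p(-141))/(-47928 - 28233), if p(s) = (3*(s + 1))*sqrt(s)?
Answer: 14/479 + 140*I*sqrt(141)/25387 ≈ 0.029228 + 0.065483*I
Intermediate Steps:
p(s) = sqrt(s)*(3 + 3*s) (p(s) = (3*(1 + s))*sqrt(s) = (3 + 3*s)*sqrt(s) = sqrt(s)*(3 + 3*s))
(((-1042*1 - 8264) + (1036 + 6044)) + p(-141))/(-47928 - 28233) = (((-1042*1 - 8264) + (1036 + 6044)) + 3*sqrt(-141)*(1 - 141))/(-47928 - 28233) = (((-1042 - 8264) + 7080) + 3*(I*sqrt(141))*(-140))/(-76161) = ((-9306 + 7080) - 420*I*sqrt(141))*(-1/76161) = (-2226 - 420*I*sqrt(141))*(-1/76161) = 14/479 + 140*I*sqrt(141)/25387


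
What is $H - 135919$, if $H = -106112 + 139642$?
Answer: $-102389$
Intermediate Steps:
$H = 33530$
$H - 135919 = 33530 - 135919 = -102389$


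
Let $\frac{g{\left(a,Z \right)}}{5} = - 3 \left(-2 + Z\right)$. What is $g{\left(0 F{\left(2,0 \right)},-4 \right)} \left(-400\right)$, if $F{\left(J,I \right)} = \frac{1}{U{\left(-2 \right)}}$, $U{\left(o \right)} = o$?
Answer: $-36000$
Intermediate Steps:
$F{\left(J,I \right)} = - \frac{1}{2}$ ($F{\left(J,I \right)} = \frac{1}{-2} = - \frac{1}{2}$)
$g{\left(a,Z \right)} = 30 - 15 Z$ ($g{\left(a,Z \right)} = 5 \left(- 3 \left(-2 + Z\right)\right) = 5 \left(6 - 3 Z\right) = 30 - 15 Z$)
$g{\left(0 F{\left(2,0 \right)},-4 \right)} \left(-400\right) = \left(30 - -60\right) \left(-400\right) = \left(30 + 60\right) \left(-400\right) = 90 \left(-400\right) = -36000$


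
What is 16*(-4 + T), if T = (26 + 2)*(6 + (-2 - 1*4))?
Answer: -64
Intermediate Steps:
T = 0 (T = 28*(6 + (-2 - 4)) = 28*(6 - 6) = 28*0 = 0)
16*(-4 + T) = 16*(-4 + 0) = 16*(-4) = -64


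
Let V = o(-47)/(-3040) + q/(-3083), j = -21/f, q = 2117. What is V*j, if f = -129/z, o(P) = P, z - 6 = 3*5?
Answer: -924744513/403009760 ≈ -2.2946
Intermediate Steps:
z = 21 (z = 6 + 3*5 = 6 + 15 = 21)
f = -43/7 (f = -129/21 = -129*1/21 = -43/7 ≈ -6.1429)
j = 147/43 (j = -21/(-43/7) = -21*(-7/43) = 147/43 ≈ 3.4186)
V = -6290779/9372320 (V = -47/(-3040) + 2117/(-3083) = -47*(-1/3040) + 2117*(-1/3083) = 47/3040 - 2117/3083 = -6290779/9372320 ≈ -0.67121)
V*j = -6290779/9372320*147/43 = -924744513/403009760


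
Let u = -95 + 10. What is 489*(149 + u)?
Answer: 31296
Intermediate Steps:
u = -85
489*(149 + u) = 489*(149 - 85) = 489*64 = 31296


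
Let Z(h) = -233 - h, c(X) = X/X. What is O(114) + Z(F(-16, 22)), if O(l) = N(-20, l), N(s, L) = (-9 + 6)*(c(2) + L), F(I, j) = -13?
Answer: -565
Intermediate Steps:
c(X) = 1
N(s, L) = -3 - 3*L (N(s, L) = (-9 + 6)*(1 + L) = -3*(1 + L) = -3 - 3*L)
O(l) = -3 - 3*l
O(114) + Z(F(-16, 22)) = (-3 - 3*114) + (-233 - 1*(-13)) = (-3 - 342) + (-233 + 13) = -345 - 220 = -565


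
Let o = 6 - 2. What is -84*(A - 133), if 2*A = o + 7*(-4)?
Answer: 12180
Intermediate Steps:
o = 4
A = -12 (A = (4 + 7*(-4))/2 = (4 - 28)/2 = (½)*(-24) = -12)
-84*(A - 133) = -84*(-12 - 133) = -84*(-145) = 12180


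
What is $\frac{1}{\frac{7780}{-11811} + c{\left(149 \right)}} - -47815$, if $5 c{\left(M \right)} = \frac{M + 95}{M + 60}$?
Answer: $\frac{250931105545}{5248216} \approx 47813.0$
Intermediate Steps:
$c{\left(M \right)} = \frac{95 + M}{5 \left(60 + M\right)}$ ($c{\left(M \right)} = \frac{\left(M + 95\right) \frac{1}{M + 60}}{5} = \frac{\left(95 + M\right) \frac{1}{60 + M}}{5} = \frac{\frac{1}{60 + M} \left(95 + M\right)}{5} = \frac{95 + M}{5 \left(60 + M\right)}$)
$\frac{1}{\frac{7780}{-11811} + c{\left(149 \right)}} - -47815 = \frac{1}{\frac{7780}{-11811} + \frac{95 + 149}{5 \left(60 + 149\right)}} - -47815 = \frac{1}{7780 \left(- \frac{1}{11811}\right) + \frac{1}{5} \cdot \frac{1}{209} \cdot 244} + 47815 = \frac{1}{- \frac{7780}{11811} + \frac{1}{5} \cdot \frac{1}{209} \cdot 244} + 47815 = \frac{1}{- \frac{7780}{11811} + \frac{244}{1045}} + 47815 = \frac{1}{- \frac{5248216}{12342495}} + 47815 = - \frac{12342495}{5248216} + 47815 = \frac{250931105545}{5248216}$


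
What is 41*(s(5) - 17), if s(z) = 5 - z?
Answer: -697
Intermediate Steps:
41*(s(5) - 17) = 41*((5 - 1*5) - 17) = 41*((5 - 5) - 17) = 41*(0 - 17) = 41*(-17) = -697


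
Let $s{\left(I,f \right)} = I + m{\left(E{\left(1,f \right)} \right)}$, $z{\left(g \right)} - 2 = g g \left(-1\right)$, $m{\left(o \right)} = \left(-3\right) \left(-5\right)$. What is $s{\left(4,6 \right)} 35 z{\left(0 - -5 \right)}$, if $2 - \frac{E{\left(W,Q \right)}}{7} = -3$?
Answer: $-15295$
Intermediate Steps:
$E{\left(W,Q \right)} = 35$ ($E{\left(W,Q \right)} = 14 - -21 = 14 + 21 = 35$)
$m{\left(o \right)} = 15$
$z{\left(g \right)} = 2 - g^{2}$ ($z{\left(g \right)} = 2 + g g \left(-1\right) = 2 + g^{2} \left(-1\right) = 2 - g^{2}$)
$s{\left(I,f \right)} = 15 + I$ ($s{\left(I,f \right)} = I + 15 = 15 + I$)
$s{\left(4,6 \right)} 35 z{\left(0 - -5 \right)} = \left(15 + 4\right) 35 \left(2 - \left(0 - -5\right)^{2}\right) = 19 \cdot 35 \left(2 - \left(0 + 5\right)^{2}\right) = 665 \left(2 - 5^{2}\right) = 665 \left(2 - 25\right) = 665 \left(-23\right) = -15295$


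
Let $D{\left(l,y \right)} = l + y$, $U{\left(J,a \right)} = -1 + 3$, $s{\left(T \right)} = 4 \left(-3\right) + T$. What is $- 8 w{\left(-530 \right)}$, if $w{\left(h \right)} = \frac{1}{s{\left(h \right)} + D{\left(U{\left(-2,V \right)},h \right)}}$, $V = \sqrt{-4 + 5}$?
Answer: $\frac{4}{535} \approx 0.0074766$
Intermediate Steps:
$V = 1$ ($V = \sqrt{1} = 1$)
$s{\left(T \right)} = -12 + T$
$U{\left(J,a \right)} = 2$
$w{\left(h \right)} = \frac{1}{-10 + 2 h}$ ($w{\left(h \right)} = \frac{1}{\left(-12 + h\right) + \left(2 + h\right)} = \frac{1}{-10 + 2 h}$)
$- 8 w{\left(-530 \right)} = - 8 \frac{1}{2 \left(-5 - 530\right)} = - 8 \frac{1}{2 \left(-535\right)} = - 8 \cdot \frac{1}{2} \left(- \frac{1}{535}\right) = \left(-8\right) \left(- \frac{1}{1070}\right) = \frac{4}{535}$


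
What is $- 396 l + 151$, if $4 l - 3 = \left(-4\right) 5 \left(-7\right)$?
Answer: $-14006$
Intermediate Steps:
$l = \frac{143}{4}$ ($l = \frac{3}{4} + \frac{\left(-4\right) 5 \left(-7\right)}{4} = \frac{3}{4} + \frac{\left(-20\right) \left(-7\right)}{4} = \frac{3}{4} + \frac{1}{4} \cdot 140 = \frac{3}{4} + 35 = \frac{143}{4} \approx 35.75$)
$- 396 l + 151 = \left(-396\right) \frac{143}{4} + 151 = -14157 + 151 = -14006$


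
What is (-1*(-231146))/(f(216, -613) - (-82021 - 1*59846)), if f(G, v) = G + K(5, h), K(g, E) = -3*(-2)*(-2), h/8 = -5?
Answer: 231146/142071 ≈ 1.6270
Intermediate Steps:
h = -40 (h = 8*(-5) = -40)
K(g, E) = -12 (K(g, E) = 6*(-2) = -12)
f(G, v) = -12 + G (f(G, v) = G - 12 = -12 + G)
(-1*(-231146))/(f(216, -613) - (-82021 - 1*59846)) = (-1*(-231146))/((-12 + 216) - (-82021 - 1*59846)) = 231146/(204 - (-82021 - 59846)) = 231146/(204 - 1*(-141867)) = 231146/(204 + 141867) = 231146/142071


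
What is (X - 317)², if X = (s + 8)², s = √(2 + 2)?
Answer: 47089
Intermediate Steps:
s = 2 (s = √4 = 2)
X = 100 (X = (2 + 8)² = 10² = 100)
(X - 317)² = (100 - 317)² = (-217)² = 47089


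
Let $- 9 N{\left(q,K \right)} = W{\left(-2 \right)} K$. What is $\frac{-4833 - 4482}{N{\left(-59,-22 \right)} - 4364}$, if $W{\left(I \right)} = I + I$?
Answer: $\frac{83835}{39364} \approx 2.1297$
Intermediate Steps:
$W{\left(I \right)} = 2 I$
$N{\left(q,K \right)} = \frac{4 K}{9}$ ($N{\left(q,K \right)} = - \frac{2 \left(-2\right) K}{9} = - \frac{\left(-4\right) K}{9} = \frac{4 K}{9}$)
$\frac{-4833 - 4482}{N{\left(-59,-22 \right)} - 4364} = \frac{-4833 - 4482}{\frac{4}{9} \left(-22\right) - 4364} = - \frac{9315}{- \frac{88}{9} - 4364} = - \frac{9315}{- \frac{39364}{9}} = \left(-9315\right) \left(- \frac{9}{39364}\right) = \frac{83835}{39364}$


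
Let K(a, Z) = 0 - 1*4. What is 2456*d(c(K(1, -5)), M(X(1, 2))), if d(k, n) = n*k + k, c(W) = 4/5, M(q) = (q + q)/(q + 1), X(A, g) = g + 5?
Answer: 27016/5 ≈ 5403.2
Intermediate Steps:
X(A, g) = 5 + g
K(a, Z) = -4 (K(a, Z) = 0 - 4 = -4)
M(q) = 2*q/(1 + q) (M(q) = (2*q)/(1 + q) = 2*q/(1 + q))
c(W) = 4/5 (c(W) = 4*(1/5) = 4/5)
d(k, n) = k + k*n (d(k, n) = k*n + k = k + k*n)
2456*d(c(K(1, -5)), M(X(1, 2))) = 2456*(4*(1 + 2*(5 + 2)/(1 + (5 + 2)))/5) = 2456*(4*(1 + 2*7/(1 + 7))/5) = 2456*(4*(1 + 2*7/8)/5) = 2456*(4*(1 + 2*7*(1/8))/5) = 2456*(4*(1 + 7/4)/5) = 2456*((4/5)*(11/4)) = 2456*(11/5) = 27016/5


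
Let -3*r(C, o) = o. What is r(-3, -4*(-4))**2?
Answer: 256/9 ≈ 28.444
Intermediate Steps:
r(C, o) = -o/3
r(-3, -4*(-4))**2 = (-(-4)*(-4)/3)**2 = (-1/3*16)**2 = (-16/3)**2 = 256/9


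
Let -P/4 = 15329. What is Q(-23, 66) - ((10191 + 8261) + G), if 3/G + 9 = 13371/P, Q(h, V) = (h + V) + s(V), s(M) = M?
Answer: -3455851599/188405 ≈ -18343.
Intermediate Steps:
P = -61316 (P = -4*15329 = -61316)
Q(h, V) = h + 2*V (Q(h, V) = (h + V) + V = (V + h) + V = h + 2*V)
G = -61316/188405 (G = 3/(-9 + 13371/(-61316)) = 3/(-9 + 13371*(-1/61316)) = 3/(-9 - 13371/61316) = 3/(-565215/61316) = 3*(-61316/565215) = -61316/188405 ≈ -0.32545)
Q(-23, 66) - ((10191 + 8261) + G) = (-23 + 2*66) - ((10191 + 8261) - 61316/188405) = (-23 + 132) - (18452 - 61316/188405) = 109 - 1*3476387744/188405 = 109 - 3476387744/188405 = -3455851599/188405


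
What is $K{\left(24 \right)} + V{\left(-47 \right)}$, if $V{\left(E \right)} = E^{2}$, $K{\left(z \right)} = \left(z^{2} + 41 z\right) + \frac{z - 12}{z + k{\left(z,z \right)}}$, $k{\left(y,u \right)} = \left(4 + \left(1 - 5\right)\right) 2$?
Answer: $\frac{7539}{2} \approx 3769.5$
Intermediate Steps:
$k{\left(y,u \right)} = 0$ ($k{\left(y,u \right)} = \left(4 + \left(1 - 5\right)\right) 2 = \left(4 - 4\right) 2 = 0 \cdot 2 = 0$)
$K{\left(z \right)} = z^{2} + 41 z + \frac{-12 + z}{z}$ ($K{\left(z \right)} = \left(z^{2} + 41 z\right) + \frac{z - 12}{z + 0} = \left(z^{2} + 41 z\right) + \frac{-12 + z}{z} = z^{2} + 41 z + \frac{-12 + z}{z}$)
$K{\left(24 \right)} + V{\left(-47 \right)} = \left(1 + 24^{2} - \frac{12}{24} + 41 \cdot 24\right) + \left(-47\right)^{2} = \left(1 + 576 - \frac{1}{2} + 984\right) + 2209 = \frac{3121}{2} + 2209 = \frac{7539}{2}$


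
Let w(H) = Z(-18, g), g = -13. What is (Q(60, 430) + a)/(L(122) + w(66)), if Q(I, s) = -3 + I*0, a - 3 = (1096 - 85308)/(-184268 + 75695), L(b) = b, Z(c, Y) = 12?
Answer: 42106/7274391 ≈ 0.0057883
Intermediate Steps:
a = 409931/108573 (a = 3 + (1096 - 85308)/(-184268 + 75695) = 3 - 84212/(-108573) = 3 - 84212*(-1/108573) = 3 + 84212/108573 = 409931/108573 ≈ 3.7756)
Q(I, s) = -3 (Q(I, s) = -3 + 0 = -3)
w(H) = 12
(Q(60, 430) + a)/(L(122) + w(66)) = (-3 + 409931/108573)/(122 + 12) = (84212/108573)/134 = (84212/108573)*(1/134) = 42106/7274391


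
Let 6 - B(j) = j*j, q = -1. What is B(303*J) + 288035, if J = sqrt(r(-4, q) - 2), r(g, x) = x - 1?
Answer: 655277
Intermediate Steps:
r(g, x) = -1 + x
J = 2*I (J = sqrt((-1 - 1) - 2) = sqrt(-2 - 2) = sqrt(-4) = 2*I ≈ 2.0*I)
B(j) = 6 - j**2 (B(j) = 6 - j*j = 6 - j**2)
B(303*J) + 288035 = (6 - (303*(2*I))**2) + 288035 = (6 - (606*I)**2) + 288035 = (6 - 1*(-367236)) + 288035 = (6 + 367236) + 288035 = 367242 + 288035 = 655277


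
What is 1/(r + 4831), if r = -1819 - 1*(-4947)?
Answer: 1/7959 ≈ 0.00012564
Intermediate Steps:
r = 3128 (r = -1819 + 4947 = 3128)
1/(r + 4831) = 1/(3128 + 4831) = 1/7959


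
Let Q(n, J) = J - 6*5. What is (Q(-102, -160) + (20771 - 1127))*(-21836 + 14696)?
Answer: -138901560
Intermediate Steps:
Q(n, J) = -30 + J (Q(n, J) = J - 30 = -30 + J)
(Q(-102, -160) + (20771 - 1127))*(-21836 + 14696) = ((-30 - 160) + (20771 - 1127))*(-21836 + 14696) = (-190 + 19644)*(-7140) = 19454*(-7140) = -138901560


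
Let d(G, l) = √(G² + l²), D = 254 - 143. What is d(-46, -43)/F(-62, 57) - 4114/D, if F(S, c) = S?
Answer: -4114/111 - √3965/62 ≈ -38.079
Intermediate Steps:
D = 111
d(-46, -43)/F(-62, 57) - 4114/D = √((-46)² + (-43)²)/(-62) - 4114/111 = √(2116 + 1849)*(-1/62) - 4114*1/111 = √3965*(-1/62) - 4114/111 = -√3965/62 - 4114/111 = -4114/111 - √3965/62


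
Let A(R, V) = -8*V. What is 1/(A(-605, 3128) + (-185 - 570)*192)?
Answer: -1/169984 ≈ -5.8829e-6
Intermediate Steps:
1/(A(-605, 3128) + (-185 - 570)*192) = 1/(-8*3128 + (-185 - 570)*192) = 1/(-25024 - 755*192) = 1/(-25024 - 144960) = 1/(-169984) = -1/169984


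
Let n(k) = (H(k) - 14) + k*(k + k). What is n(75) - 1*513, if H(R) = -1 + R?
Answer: 10797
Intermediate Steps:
n(k) = -15 + k + 2*k² (n(k) = ((-1 + k) - 14) + k*(k + k) = (-15 + k) + k*(2*k) = (-15 + k) + 2*k² = -15 + k + 2*k²)
n(75) - 1*513 = (-15 + 75 + 2*75²) - 1*513 = (-15 + 75 + 2*5625) - 513 = (-15 + 75 + 11250) - 513 = 11310 - 513 = 10797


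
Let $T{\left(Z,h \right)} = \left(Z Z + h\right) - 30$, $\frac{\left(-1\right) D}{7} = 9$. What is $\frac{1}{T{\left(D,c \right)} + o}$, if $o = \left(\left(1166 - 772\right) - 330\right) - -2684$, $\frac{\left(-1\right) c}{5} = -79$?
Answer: $\frac{1}{7082} \approx 0.0001412$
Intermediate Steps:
$D = -63$ ($D = \left(-7\right) 9 = -63$)
$c = 395$ ($c = \left(-5\right) \left(-79\right) = 395$)
$o = 2748$ ($o = \left(394 - 330\right) + 2684 = 64 + 2684 = 2748$)
$T{\left(Z,h \right)} = -30 + h + Z^{2}$ ($T{\left(Z,h \right)} = \left(Z^{2} + h\right) - 30 = \left(h + Z^{2}\right) - 30 = -30 + h + Z^{2}$)
$\frac{1}{T{\left(D,c \right)} + o} = \frac{1}{\left(-30 + 395 + \left(-63\right)^{2}\right) + 2748} = \frac{1}{\left(-30 + 395 + 3969\right) + 2748} = \frac{1}{4334 + 2748} = \frac{1}{7082}$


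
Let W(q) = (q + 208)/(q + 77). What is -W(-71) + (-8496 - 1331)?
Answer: -59099/6 ≈ -9849.8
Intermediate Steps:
W(q) = (208 + q)/(77 + q)
-W(-71) + (-8496 - 1331) = -(208 - 71)/(77 - 71) + (-8496 - 1331) = -137/6 - 9827 = -59099/6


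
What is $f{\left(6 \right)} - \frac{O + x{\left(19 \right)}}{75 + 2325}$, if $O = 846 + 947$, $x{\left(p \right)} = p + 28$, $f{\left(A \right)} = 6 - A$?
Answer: $- \frac{23}{30} \approx -0.76667$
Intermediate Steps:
$x{\left(p \right)} = 28 + p$
$O = 1793$
$f{\left(6 \right)} - \frac{O + x{\left(19 \right)}}{75 + 2325} = \left(6 - 6\right) - \frac{1793 + \left(28 + 19\right)}{75 + 2325} = \left(6 - 6\right) - \frac{1793 + 47}{2400} = 0 - 1840 \cdot \frac{1}{2400} = 0 - \frac{23}{30} = - \frac{23}{30}$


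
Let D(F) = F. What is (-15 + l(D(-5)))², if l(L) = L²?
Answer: 100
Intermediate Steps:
(-15 + l(D(-5)))² = (-15 + (-5)²)² = (-15 + 25)² = 10² = 100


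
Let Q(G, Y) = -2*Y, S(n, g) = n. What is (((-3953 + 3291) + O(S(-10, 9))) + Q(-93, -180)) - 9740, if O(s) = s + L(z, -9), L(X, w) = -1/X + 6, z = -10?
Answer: -100459/10 ≈ -10046.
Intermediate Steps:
L(X, w) = 6 - 1/X
O(s) = 61/10 + s (O(s) = s + (6 - 1/(-10)) = s + (6 - 1*(-⅒)) = s + (6 + ⅒) = s + 61/10 = 61/10 + s)
(((-3953 + 3291) + O(S(-10, 9))) + Q(-93, -180)) - 9740 = (((-3953 + 3291) + (61/10 - 10)) - 2*(-180)) - 9740 = ((-662 - 39/10) + 360) - 9740 = (-6659/10 + 360) - 9740 = -3059/10 - 9740 = -100459/10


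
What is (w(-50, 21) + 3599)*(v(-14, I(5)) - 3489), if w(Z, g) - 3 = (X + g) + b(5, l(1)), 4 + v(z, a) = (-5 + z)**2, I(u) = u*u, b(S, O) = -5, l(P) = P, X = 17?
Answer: -11384820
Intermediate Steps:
I(u) = u**2
v(z, a) = -4 + (-5 + z)**2
w(Z, g) = 15 + g (w(Z, g) = 3 + ((17 + g) - 5) = 3 + (12 + g) = 15 + g)
(w(-50, 21) + 3599)*(v(-14, I(5)) - 3489) = ((15 + 21) + 3599)*((-4 + (-5 - 14)**2) - 3489) = (36 + 3599)*((-4 + (-19)**2) - 3489) = 3635*((-4 + 361) - 3489) = 3635*(357 - 3489) = 3635*(-3132) = -11384820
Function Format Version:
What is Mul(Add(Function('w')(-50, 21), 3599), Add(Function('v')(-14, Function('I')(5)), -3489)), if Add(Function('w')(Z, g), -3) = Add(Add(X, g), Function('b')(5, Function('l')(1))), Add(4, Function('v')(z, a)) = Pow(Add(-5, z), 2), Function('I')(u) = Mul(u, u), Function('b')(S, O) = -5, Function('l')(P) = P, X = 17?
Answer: -11384820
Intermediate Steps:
Function('I')(u) = Pow(u, 2)
Function('v')(z, a) = Add(-4, Pow(Add(-5, z), 2))
Function('w')(Z, g) = Add(15, g) (Function('w')(Z, g) = Add(3, Add(Add(17, g), -5)) = Add(3, Add(12, g)) = Add(15, g))
Mul(Add(Function('w')(-50, 21), 3599), Add(Function('v')(-14, Function('I')(5)), -3489)) = Mul(Add(Add(15, 21), 3599), Add(Add(-4, Pow(Add(-5, -14), 2)), -3489)) = Mul(Add(36, 3599), Add(Add(-4, Pow(-19, 2)), -3489)) = Mul(3635, Add(Add(-4, 361), -3489)) = Mul(3635, Add(357, -3489)) = Mul(3635, -3132) = -11384820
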